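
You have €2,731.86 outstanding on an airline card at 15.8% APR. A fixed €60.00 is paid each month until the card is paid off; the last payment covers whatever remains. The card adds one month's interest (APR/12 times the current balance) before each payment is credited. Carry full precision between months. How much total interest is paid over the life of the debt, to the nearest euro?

Monthly rate r = 15.8%/12 = 1.31667% = 0.0131667.
Payoff takes n = ⌈−ln(1 − rB₀/P)/ln(1+r)⌉ = ⌈69.952⌉ = 70 payments; the last is €57.12.
Total paid = 69·€60.00 + €57.12 = €4,197.12.
Total interest = total paid − principal = €4,197.12 − €2,731.86 = €1,465.26.

€1,465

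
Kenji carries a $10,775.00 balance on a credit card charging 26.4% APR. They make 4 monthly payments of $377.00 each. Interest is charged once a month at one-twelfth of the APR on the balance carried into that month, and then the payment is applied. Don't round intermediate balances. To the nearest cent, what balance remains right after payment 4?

Monthly rate r = 26.4%/12 = 2.2% = 0.022.
Each month: B ← B·(1+r) − $377.00.
Month 1: interest $237.05; balance after payment $10,635.05.
Month 2: interest $233.97; balance after payment $10,492.02.
Month 3: interest $230.82; balance after payment $10,345.85.
Month 4: interest $227.61; balance after payment $10,196.45.

$10,196.45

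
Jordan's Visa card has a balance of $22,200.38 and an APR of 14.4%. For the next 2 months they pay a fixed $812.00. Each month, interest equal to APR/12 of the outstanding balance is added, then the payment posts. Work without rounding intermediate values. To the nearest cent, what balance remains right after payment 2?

Monthly rate r = 14.4%/12 = 1.2% = 0.012.
Each month: B ← B·(1+r) − $812.00.
Month 1: interest $266.40; balance after payment $21,654.78.
Month 2: interest $259.86; balance after payment $21,102.64.

$21,102.64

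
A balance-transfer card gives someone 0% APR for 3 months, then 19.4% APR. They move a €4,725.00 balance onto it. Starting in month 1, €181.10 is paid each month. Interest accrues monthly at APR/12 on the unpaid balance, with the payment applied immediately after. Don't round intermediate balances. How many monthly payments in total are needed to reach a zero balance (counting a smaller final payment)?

33 months

Promo months 1–3 at r₀ = 0%/12 = 0; months 4+ at r₁ = 19.4%/12 = 0.0161667.
After month 3 (no interest yet): B = €4,725.00 − 3·€181.10 = €4,181.70.
Then at r₁ with €181.10/mo: n₂ = −ln(1 − r₁·B/P)/ln(1+r₁) ≈ 29.14 → 30 more payments.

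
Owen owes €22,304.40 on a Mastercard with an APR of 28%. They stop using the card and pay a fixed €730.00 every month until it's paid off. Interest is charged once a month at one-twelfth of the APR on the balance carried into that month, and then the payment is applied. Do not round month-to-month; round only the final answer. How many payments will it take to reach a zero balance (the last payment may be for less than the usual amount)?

Monthly rate r = 28%/12 = 2.33333% = 0.0233333.
Recurrence: B ← B·(1+r) − €730.00.
Month 1: interest €520.44; balance after payment €22,094.84.
Month 2: interest €515.55; balance after payment €21,880.38.
Closed form: n = −ln(1 − rB₀/P)/ln(1+r) = −ln(0.28707)/ln(1.02333) ≈ 54.108, so the balance reaches zero during payment 55.

55 months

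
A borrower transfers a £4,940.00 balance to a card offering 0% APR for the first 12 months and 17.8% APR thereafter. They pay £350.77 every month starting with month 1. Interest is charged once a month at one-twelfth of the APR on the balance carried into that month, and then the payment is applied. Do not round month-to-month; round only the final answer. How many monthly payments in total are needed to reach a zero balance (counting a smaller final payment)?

15 payments

Promo months 1–12 at r₀ = 0%/12 = 0; months 13+ at r₁ = 17.8%/12 = 0.0148333.
After month 12 (no interest yet): B = £4,940.00 − 12·£350.77 = £730.76.
Then at r₁ with £350.77/mo: n₂ = −ln(1 − r₁·B/P)/ln(1+r₁) ≈ 2.13 → 3 more payments.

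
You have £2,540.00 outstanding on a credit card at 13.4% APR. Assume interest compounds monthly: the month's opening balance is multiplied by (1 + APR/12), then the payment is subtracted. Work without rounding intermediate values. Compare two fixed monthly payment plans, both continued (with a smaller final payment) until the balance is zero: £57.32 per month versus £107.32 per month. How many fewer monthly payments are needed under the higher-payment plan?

34 fewer payments

Monthly rate r = 13.4%/12 = 1.11667% = 0.0111667.
At £57.32/mo: n = ⌈−ln(1 − rB₀/P)/ln(1+r)⌉ = 62 payments (last £28.25); total interest = total paid − £2,540.00 = £984.77.
At £107.32/mo: 28 payments (last £68.63); total interest £426.27.
Payments saved = 62 − 28 = 34.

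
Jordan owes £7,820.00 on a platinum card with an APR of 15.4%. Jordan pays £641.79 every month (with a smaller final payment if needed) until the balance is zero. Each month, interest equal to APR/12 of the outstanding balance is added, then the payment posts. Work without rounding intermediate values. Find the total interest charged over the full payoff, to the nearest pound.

Monthly rate r = 15.4%/12 = 1.28333% = 0.0128333.
Payoff takes n = ⌈−ln(1 − rB₀/P)/ln(1+r)⌉ = ⌈13.335⌉ = 14 payments; the last is £215.79.
Total paid = 13·£641.79 + £215.79 = £8,559.06.
Total interest = total paid − principal = £8,559.06 − £7,820.00 = £739.06.

£739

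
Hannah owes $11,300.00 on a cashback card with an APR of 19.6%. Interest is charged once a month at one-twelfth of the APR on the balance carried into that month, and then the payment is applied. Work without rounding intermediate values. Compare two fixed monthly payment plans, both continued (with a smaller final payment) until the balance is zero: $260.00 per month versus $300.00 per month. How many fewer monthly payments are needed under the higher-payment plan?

Monthly rate r = 19.6%/12 = 1.63333% = 0.0163333.
At $260.00/mo: n = ⌈−ln(1 − rB₀/P)/ln(1+r)⌉ = 77 payments (last $98.83); total interest = total paid − $11,300.00 = $8,558.83.
At $300.00/mo: 59 payments (last $285.45); total interest $6,385.45.
Payments saved = 77 − 59 = 18.

18 fewer payments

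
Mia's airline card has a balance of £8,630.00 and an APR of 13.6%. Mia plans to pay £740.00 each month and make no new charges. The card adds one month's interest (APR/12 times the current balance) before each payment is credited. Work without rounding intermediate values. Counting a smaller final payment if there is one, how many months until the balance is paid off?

13 months

Monthly rate r = 13.6%/12 = 1.13333% = 0.0113333.
Recurrence: B ← B·(1+r) − £740.00.
Month 1: interest £97.81; balance after payment £7,987.81.
Month 2: interest £90.53; balance after payment £7,338.34.
Closed form: n = −ln(1 − rB₀/P)/ln(1+r) = −ln(0.86783)/ln(1.01133) ≈ 12.579, so the balance reaches zero during payment 13.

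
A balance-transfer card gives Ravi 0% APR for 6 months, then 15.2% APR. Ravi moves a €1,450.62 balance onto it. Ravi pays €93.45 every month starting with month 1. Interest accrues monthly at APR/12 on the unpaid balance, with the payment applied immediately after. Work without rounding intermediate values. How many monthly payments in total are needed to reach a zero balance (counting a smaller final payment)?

17 payments

Promo months 1–6 at r₀ = 0%/12 = 0; months 7+ at r₁ = 15.2%/12 = 0.0126667.
After month 6 (no interest yet): B = €1,450.62 − 6·€93.45 = €889.92.
Then at r₁ with €93.45/mo: n₂ = −ln(1 − r₁·B/P)/ln(1+r₁) ≈ 10.21 → 11 more payments.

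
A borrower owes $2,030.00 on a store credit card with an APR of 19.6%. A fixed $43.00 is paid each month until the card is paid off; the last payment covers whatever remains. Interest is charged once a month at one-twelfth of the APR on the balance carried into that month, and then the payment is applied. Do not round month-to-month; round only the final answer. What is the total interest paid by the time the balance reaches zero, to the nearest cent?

Monthly rate r = 19.6%/12 = 1.63333% = 0.0163333.
Payoff takes n = ⌈−ln(1 − rB₀/P)/ln(1+r)⌉ = ⌈91.005⌉ = 92 payments; the last is $0.21.
Total paid = 91·$43.00 + $0.21 = $3,913.21.
Total interest = total paid − principal = $3,913.21 − $2,030.00 = $1,883.21.

$1,883.21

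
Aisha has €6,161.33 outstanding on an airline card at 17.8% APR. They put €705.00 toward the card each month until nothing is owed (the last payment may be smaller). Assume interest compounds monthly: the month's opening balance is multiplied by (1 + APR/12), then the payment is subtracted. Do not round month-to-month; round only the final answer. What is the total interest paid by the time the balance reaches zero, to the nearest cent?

€487.72

Monthly rate r = 17.8%/12 = 1.48333% = 0.0148333.
Payoff takes n = ⌈−ln(1 − rB₀/P)/ln(1+r)⌉ = ⌈9.429⌉ = 10 payments; the last is €304.05.
Total paid = 9·€705.00 + €304.05 = €6,649.05.
Total interest = total paid − principal = €6,649.05 − €6,161.33 = €487.72.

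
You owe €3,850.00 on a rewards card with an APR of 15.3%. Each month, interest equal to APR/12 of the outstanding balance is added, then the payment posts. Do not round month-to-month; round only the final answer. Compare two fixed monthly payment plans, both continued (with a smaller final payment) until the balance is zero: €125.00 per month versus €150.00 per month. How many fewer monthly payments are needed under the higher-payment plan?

Monthly rate r = 15.3%/12 = 1.275% = 0.01275.
At €125.00/mo: n = ⌈−ln(1 − rB₀/P)/ln(1+r)⌉ = 40 payments (last €45.82); total interest = total paid − €3,850.00 = €1,070.82.
At €150.00/mo: 32 payments (last €43.17); total interest €843.17.
Payments saved = 40 − 32 = 8.

8 fewer payments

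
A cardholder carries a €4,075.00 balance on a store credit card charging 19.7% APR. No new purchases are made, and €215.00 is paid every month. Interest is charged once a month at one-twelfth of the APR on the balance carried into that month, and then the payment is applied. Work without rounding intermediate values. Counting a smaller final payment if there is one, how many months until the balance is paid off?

Monthly rate r = 19.7%/12 = 1.64167% = 0.0164167.
Recurrence: B ← B·(1+r) − €215.00.
Month 1: interest €66.90; balance after payment €3,926.90.
Month 2: interest €64.47; balance after payment €3,776.36.
Closed form: n = −ln(1 − rB₀/P)/ln(1+r) = −ln(0.68885)/ln(1.01642) ≈ 22.891, so the balance reaches zero during payment 23.

23 payments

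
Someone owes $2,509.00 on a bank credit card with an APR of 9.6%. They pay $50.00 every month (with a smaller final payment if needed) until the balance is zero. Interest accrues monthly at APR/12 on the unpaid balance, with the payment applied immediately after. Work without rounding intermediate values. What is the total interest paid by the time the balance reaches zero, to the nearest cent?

$711.54

Monthly rate r = 9.6%/12 = 0.8% = 0.008.
Payoff takes n = ⌈−ln(1 − rB₀/P)/ln(1+r)⌉ = ⌈64.410⌉ = 65 payments; the last is $20.54.
Total paid = 64·$50.00 + $20.54 = $3,220.54.
Total interest = total paid − principal = $3,220.54 − $2,509.00 = $711.54.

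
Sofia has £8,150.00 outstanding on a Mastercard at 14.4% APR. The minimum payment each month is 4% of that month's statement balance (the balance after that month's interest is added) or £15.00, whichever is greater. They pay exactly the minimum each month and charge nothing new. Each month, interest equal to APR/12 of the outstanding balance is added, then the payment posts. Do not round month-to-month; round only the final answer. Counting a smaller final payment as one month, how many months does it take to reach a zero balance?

137 months

Monthly rate r = 14.4%/12 = 1.2% = 0.012.
While 4% of the post-interest balance exceeds £15.00, each month B ← (B·(1+r))·(1 − 0.04), i.e. B shrinks by the factor (1+r)·0.96 = 0.97152.
This holds for months 1–107. Entering month 108 the balance is £370.25; 4% of the post-interest balance is now below £15.00, so the flat £15.00 minimum applies from here.
From month 108 a fixed £15.00 at rate r clears £370.25 in 30 more payments. Total: 107 + 30 = 137 months.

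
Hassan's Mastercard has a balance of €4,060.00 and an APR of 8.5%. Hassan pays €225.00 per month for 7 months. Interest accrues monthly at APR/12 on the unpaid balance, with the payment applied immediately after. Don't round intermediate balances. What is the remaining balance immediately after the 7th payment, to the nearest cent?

Monthly rate r = 8.5%/12 = 0.708333% = 0.00708333.
Each month: B ← B·(1+r) − €225.00.
Month 1: interest €28.76; balance after payment €3,863.76.
Month 2: interest €27.37; balance after payment €3,666.13.
Month 3: interest €25.97; balance after payment €3,467.10.
Month 4: interest €24.56; balance after payment €3,266.65.
Month 5: interest €23.14; balance after payment €3,064.79.
Month 6: interest €21.71; balance after payment €2,861.50.
Month 7: interest €20.27; balance after payment €2,656.77.

€2,656.77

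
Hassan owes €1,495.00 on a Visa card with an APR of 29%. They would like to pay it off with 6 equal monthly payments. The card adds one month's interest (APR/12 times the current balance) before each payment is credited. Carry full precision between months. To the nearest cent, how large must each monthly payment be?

Monthly rate r = 29%/12 = 2.41667% = 0.0241667.
Level-payment amortization: P = B₀·r / (1 − (1+r)^(−n)) = 1495.00·0.0241667 / (1 − 1.02417^(−6)).
Denominator 1 − (1+r)^(−6) = 0.133484813.
P = 36.1292 / 0.133484813 ≈ 270.66.

€270.66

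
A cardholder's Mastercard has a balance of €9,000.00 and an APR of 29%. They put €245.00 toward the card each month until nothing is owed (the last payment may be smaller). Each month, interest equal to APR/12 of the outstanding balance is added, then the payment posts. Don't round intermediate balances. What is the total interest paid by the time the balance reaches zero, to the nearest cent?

Monthly rate r = 29%/12 = 2.41667% = 0.0241667.
Payoff takes n = ⌈−ln(1 − rB₀/P)/ln(1+r)⌉ = ⌈91.589⌉ = 92 payments; the last is €144.95.
Total paid = 91·€245.00 + €144.95 = €22,439.95.
Total interest = total paid − principal = €22,439.95 − €9,000.00 = €13,439.95.

€13,439.95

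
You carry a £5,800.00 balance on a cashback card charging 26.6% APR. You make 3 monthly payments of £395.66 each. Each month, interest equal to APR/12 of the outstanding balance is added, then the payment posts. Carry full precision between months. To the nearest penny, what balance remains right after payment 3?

£4,980.83

Monthly rate r = 26.6%/12 = 2.21667% = 0.0221667.
Each month: B ← B·(1+r) − £395.66.
Month 1: interest £128.57; balance after payment £5,532.91.
Month 2: interest £122.65; balance after payment £5,259.89.
Month 3: interest £116.59; balance after payment £4,980.83.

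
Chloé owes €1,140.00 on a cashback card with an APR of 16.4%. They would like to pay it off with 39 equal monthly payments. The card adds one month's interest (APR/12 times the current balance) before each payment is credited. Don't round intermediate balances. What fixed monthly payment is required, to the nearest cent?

Monthly rate r = 16.4%/12 = 1.36667% = 0.0136667.
Level-payment amortization: P = B₀·r / (1 − (1+r)^(−n)) = 1140.00·0.0136667 / (1 − 1.01367^(−39)).
Denominator 1 − (1+r)^(−39) = 0.411036273.
P = 15.58 / 0.411036273 ≈ 37.90.

€37.90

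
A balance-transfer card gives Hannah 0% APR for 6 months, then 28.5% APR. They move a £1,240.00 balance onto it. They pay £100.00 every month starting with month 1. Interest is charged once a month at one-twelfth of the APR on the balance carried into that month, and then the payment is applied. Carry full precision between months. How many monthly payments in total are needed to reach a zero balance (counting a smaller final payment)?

14 payments

Promo months 1–6 at r₀ = 0%/12 = 0; months 7+ at r₁ = 28.5%/12 = 0.02375.
After month 6 (no interest yet): B = £1,240.00 − 6·£100.00 = £640.00.
Then at r₁ with £100.00/mo: n₂ = −ln(1 − r₁·B/P)/ln(1+r₁) ≈ 7.02 → 8 more payments.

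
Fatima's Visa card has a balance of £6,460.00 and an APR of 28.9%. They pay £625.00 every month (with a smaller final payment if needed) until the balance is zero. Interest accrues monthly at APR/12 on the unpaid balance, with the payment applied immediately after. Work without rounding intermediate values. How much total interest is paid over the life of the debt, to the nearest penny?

Monthly rate r = 28.9%/12 = 2.40833% = 0.0240833.
Payoff takes n = ⌈−ln(1 − rB₀/P)/ln(1+r)⌉ = ⌈12.028⌉ = 13 payments; the last is £17.94.
Total paid = 12·£625.00 + £17.94 = £7,517.94.
Total interest = total paid − principal = £7,517.94 − £6,460.00 = £1,057.94.

£1,057.94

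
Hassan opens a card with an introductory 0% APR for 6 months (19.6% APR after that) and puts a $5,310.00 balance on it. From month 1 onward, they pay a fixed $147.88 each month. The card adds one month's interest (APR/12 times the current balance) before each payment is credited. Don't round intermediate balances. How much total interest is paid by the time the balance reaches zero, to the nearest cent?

$1,696.59

Promo months 1–6 at r₀ = 0%/12 = 0; months 7+ at r₁ = 19.6%/12 = 0.0163333.
After month 6 (no interest yet): B = $5,310.00 − 6·$147.88 = $4,422.72.
Then at r₁ with $147.88/mo: n₂ = −ln(1 − r₁·B/P)/ln(1+r₁) ≈ 41.38 → 42 more payments.
Total paid = 47·$147.88 + $56.23 = $7,006.59; interest = $7,006.59 − $5,310.00 = $1,696.59.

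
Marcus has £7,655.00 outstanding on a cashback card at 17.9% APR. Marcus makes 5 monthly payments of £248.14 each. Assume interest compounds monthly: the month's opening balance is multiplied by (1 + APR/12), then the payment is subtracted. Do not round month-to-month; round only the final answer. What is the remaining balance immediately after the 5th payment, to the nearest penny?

Monthly rate r = 17.9%/12 = 1.49167% = 0.0149167.
Each month: B ← B·(1+r) − £248.14.
Month 1: interest £114.19; balance after payment £7,521.05.
Month 2: interest £112.19; balance after payment £7,385.10.
Month 3: interest £110.16; balance after payment £7,247.12.
Month 4: interest £108.10; balance after payment £7,107.08.
Month 5: interest £106.01; balance after payment £6,964.95.

£6,964.95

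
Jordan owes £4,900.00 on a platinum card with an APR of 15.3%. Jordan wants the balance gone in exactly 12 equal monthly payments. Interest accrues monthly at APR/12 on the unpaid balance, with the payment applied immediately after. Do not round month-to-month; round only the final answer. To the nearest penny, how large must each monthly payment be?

Monthly rate r = 15.3%/12 = 1.275% = 0.01275.
Level-payment amortization: P = B₀·r / (1 − (1+r)^(−n)) = 4900.00·0.01275 / (1 − 1.01275^(−12)).
Denominator 1 − (1+r)^(−12) = 0.141039926.
P = 62.475 / 0.141039926 ≈ 442.96.

£442.96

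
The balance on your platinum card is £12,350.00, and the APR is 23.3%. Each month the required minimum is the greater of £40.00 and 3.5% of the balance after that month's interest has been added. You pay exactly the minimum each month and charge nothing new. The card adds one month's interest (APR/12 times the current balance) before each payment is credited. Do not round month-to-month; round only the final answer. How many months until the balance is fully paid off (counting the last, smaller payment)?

188 months

Monthly rate r = 23.3%/12 = 1.94167% = 0.0194167.
While 3.5% of the post-interest balance exceeds £40.00, each month B ← (B·(1+r))·(1 − 0.035), i.e. B shrinks by the factor (1+r)·0.965 = 0.98374.
This holds for months 1–147. Entering month 148 the balance is £1,108.88; 3.5% of the post-interest balance is now below £40.00, so the flat £40.00 minimum applies from here.
From month 148 a fixed £40.00 at rate r clears £1,108.88 in 41 more payments. Total: 147 + 41 = 188 months.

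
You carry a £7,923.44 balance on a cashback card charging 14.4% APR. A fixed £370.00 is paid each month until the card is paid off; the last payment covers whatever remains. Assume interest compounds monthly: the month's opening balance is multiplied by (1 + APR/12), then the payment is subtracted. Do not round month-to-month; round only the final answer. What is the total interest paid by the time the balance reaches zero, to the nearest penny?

£1,289.95

Monthly rate r = 14.4%/12 = 1.2% = 0.012.
Payoff takes n = ⌈−ln(1 − rB₀/P)/ln(1+r)⌉ = ⌈24.901⌉ = 25 payments; the last is £333.39.
Total paid = 24·£370.00 + £333.39 = £9,213.39.
Total interest = total paid − principal = £9,213.39 − £7,923.44 = £1,289.95.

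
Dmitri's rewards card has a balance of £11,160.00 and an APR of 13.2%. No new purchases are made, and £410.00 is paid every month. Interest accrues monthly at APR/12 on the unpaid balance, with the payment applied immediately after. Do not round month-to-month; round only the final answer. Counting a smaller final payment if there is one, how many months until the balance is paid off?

Monthly rate r = 13.2%/12 = 1.1% = 0.011.
Recurrence: B ← B·(1+r) − £410.00.
Month 1: interest £122.76; balance after payment £10,872.76.
Month 2: interest £119.60; balance after payment £10,582.36.
Closed form: n = −ln(1 − rB₀/P)/ln(1+r) = −ln(0.70059)/ln(1.011) ≈ 32.527, so the balance reaches zero during payment 33.

33 payments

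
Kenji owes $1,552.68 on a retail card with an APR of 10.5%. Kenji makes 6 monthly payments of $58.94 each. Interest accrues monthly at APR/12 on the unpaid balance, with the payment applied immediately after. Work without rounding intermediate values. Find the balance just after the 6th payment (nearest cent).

$1,274.53

Monthly rate r = 10.5%/12 = 0.875% = 0.00875.
Each month: B ← B·(1+r) − $58.94.
Month 1: interest $13.59; balance after payment $1,507.33.
Month 2: interest $13.19; balance after payment $1,461.58.
Month 3: interest $12.79; balance after payment $1,415.42.
Month 4: interest $12.38; balance after payment $1,368.87.
Month 5: interest $11.98; balance after payment $1,321.91.
Month 6: interest $11.57; balance after payment $1,274.53.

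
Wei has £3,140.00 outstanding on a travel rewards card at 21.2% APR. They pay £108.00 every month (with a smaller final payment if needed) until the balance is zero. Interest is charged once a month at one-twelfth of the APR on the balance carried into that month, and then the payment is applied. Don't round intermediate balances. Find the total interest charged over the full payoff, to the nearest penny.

£1,305.40

Monthly rate r = 21.2%/12 = 1.76667% = 0.0176667.
Payoff takes n = ⌈−ln(1 − rB₀/P)/ln(1+r)⌉ = ⌈41.160⌉ = 42 payments; the last is £17.40.
Total paid = 41·£108.00 + £17.40 = £4,445.40.
Total interest = total paid − principal = £4,445.40 − £3,140.00 = £1,305.40.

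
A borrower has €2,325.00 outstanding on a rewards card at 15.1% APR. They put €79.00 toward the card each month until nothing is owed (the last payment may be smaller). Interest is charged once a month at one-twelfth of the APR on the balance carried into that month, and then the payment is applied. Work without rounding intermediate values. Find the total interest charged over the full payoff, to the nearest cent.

€597.28

Monthly rate r = 15.1%/12 = 1.25833% = 0.0125833.
Payoff takes n = ⌈−ln(1 − rB₀/P)/ln(1+r)⌉ = ⌈36.991⌉ = 37 payments; the last is €78.28.
Total paid = 36·€79.00 + €78.28 = €2,922.28.
Total interest = total paid − principal = €2,922.28 − €2,325.00 = €597.28.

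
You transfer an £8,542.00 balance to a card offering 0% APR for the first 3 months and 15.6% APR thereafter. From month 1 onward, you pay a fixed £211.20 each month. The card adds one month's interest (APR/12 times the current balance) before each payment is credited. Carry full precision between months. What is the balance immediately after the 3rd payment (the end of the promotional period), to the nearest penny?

£7,908.40

Promo months 1–3 at r₀ = 0%/12 = 0; months 4+ at r₁ = 15.6%/12 = 0.013.
After month 3 (no interest yet): B = £8,542.00 − 3·£211.20 = £7,908.40.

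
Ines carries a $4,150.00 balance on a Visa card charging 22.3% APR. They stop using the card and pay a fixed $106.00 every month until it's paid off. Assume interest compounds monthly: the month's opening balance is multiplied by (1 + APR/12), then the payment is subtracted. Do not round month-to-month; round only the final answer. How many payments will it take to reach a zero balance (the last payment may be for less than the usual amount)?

71 payments

Monthly rate r = 22.3%/12 = 1.85833% = 0.0185833.
Recurrence: B ← B·(1+r) − $106.00.
Month 1: interest $77.12; balance after payment $4,121.12.
Month 2: interest $76.58; balance after payment $4,091.70.
Closed form: n = −ln(1 − rB₀/P)/ln(1+r) = −ln(0.27244)/ln(1.01858) ≈ 70.620, so the balance reaches zero during payment 71.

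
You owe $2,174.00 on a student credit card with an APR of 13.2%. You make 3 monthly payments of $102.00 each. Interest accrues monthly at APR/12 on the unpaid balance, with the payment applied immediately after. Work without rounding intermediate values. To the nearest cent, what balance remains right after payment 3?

Monthly rate r = 13.2%/12 = 1.1% = 0.011.
Each month: B ← B·(1+r) − $102.00.
Month 1: interest $23.91; balance after payment $2,095.91.
Month 2: interest $23.06; balance after payment $2,016.97.
Month 3: interest $22.19; balance after payment $1,937.16.

$1,937.16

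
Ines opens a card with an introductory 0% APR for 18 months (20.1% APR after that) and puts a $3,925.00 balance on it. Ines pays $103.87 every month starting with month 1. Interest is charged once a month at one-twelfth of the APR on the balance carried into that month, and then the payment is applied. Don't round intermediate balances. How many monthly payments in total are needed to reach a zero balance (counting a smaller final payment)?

Promo months 1–18 at r₀ = 0%/12 = 0; months 19+ at r₁ = 20.1%/12 = 0.01675.
After month 18 (no interest yet): B = $3,925.00 − 18·$103.87 = $2,055.34.
Then at r₁ with $103.87/mo: n₂ = −ln(1 − r₁·B/P)/ln(1+r₁) ≈ 24.24 → 25 more payments.

43 months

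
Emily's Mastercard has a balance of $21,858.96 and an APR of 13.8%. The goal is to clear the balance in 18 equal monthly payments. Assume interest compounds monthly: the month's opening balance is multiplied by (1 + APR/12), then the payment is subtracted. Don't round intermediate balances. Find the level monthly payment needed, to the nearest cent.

Monthly rate r = 13.8%/12 = 1.15% = 0.0115.
Level-payment amortization: P = B₀·r / (1 − (1+r)^(−n)) = 21858.96·0.0115 / (1 − 1.0115^(−18)).
Denominator 1 − (1+r)^(−18) = 0.186019442.
P = 251.378 / 0.186019442 ≈ 1351.35.

$1,351.35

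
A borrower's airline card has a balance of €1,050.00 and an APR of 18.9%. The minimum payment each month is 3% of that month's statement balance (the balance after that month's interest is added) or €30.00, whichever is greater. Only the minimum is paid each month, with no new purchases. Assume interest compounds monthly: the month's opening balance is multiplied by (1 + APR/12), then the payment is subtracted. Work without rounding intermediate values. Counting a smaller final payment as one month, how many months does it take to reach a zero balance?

Monthly rate r = 18.9%/12 = 1.575% = 0.01575.
While 3% of the post-interest balance exceeds €30.00, each month B ← (B·(1+r))·(1 − 0.03), i.e. B shrinks by the factor (1+r)·0.97 = 0.98528.
This holds for months 1–5. Entering month 6 the balance is €974.95; 3% of the post-interest balance is now below €30.00, so the flat €30.00 minimum applies from here.
From month 6 a fixed €30.00 at rate r clears €974.95 in 46 more payments. Total: 5 + 46 = 51 months.

51 months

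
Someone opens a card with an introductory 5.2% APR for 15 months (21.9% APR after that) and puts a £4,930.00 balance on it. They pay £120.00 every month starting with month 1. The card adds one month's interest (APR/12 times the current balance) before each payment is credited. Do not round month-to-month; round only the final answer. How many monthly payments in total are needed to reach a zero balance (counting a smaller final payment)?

56 months

Promo months 1–15 at r₀ = 5.2%/12 = 0.00433333; months 16+ at r₁ = 21.9%/12 = 0.01825.
After month 15: iterate B ← B·(1+r₀) − £120.00 for 15 months → £3,404.72.
Then at r₁ with £120.00/mo: n₂ = −ln(1 − r₁·B/P)/ln(1+r₁) ≈ 40.33 → 41 more payments.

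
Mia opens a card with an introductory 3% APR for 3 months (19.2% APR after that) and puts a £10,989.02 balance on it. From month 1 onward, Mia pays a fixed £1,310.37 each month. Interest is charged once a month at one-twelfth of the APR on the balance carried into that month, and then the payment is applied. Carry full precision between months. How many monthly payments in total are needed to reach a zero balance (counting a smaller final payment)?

Promo months 1–3 at r₀ = 3%/12 = 0.0025; months 4+ at r₁ = 19.2%/12 = 0.016.
After month 3: iterate B ← B·(1+r₀) − £1,310.37 for 3 months → £7,130.70.
Then at r₁ with £1,310.37/mo: n₂ = −ln(1 − r₁·B/P)/ln(1+r₁) ≈ 5.74 → 6 more payments.

9 months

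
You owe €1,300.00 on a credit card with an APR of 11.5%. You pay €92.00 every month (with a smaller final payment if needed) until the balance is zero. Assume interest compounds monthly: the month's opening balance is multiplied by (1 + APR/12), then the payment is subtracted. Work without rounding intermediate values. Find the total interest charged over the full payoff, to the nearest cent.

Monthly rate r = 11.5%/12 = 0.958333% = 0.00958333.
Payoff takes n = ⌈−ln(1 − rB₀/P)/ln(1+r)⌉ = ⌈15.256⌉ = 16 payments; the last is €23.64.
Total paid = 15·€92.00 + €23.64 = €1,403.64.
Total interest = total paid − principal = €1,403.64 − €1,300.00 = €103.64.

€103.64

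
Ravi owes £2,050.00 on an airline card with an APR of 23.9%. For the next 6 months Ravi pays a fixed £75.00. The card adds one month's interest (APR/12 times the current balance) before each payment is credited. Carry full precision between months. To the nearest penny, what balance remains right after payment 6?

£1,834.49

Monthly rate r = 23.9%/12 = 1.99167% = 0.0199167.
Each month: B ← B·(1+r) − £75.00.
Month 1: interest £40.83; balance after payment £2,015.83.
Month 2: interest £40.15; balance after payment £1,980.98.
Month 3: interest £39.45; balance after payment £1,945.43.
Month 4: interest £38.75; balance after payment £1,909.18.
Month 5: interest £38.02; balance after payment £1,872.20.
Month 6: interest £37.29; balance after payment £1,834.49.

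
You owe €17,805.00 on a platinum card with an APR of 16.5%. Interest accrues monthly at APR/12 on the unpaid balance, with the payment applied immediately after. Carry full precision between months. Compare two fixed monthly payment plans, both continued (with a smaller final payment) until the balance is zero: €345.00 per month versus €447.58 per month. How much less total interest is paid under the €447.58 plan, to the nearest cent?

Monthly rate r = 16.5%/12 = 1.375% = 0.01375.
At €345.00/mo: n = ⌈−ln(1 − rB₀/P)/ln(1+r)⌉ = 91 payments (last €189.90); total interest = total paid − €17,805.00 = €13,434.90.
At €447.58/mo: 58 payments (last €439.74); total interest €8,146.80.
Interest saved = €13,434.90 − €8,146.80 = €5,288.10.

€5,288.10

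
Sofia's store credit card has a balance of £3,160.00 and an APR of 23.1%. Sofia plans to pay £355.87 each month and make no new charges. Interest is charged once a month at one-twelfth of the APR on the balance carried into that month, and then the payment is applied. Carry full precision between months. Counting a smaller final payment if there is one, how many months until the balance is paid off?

10 months

Monthly rate r = 23.1%/12 = 1.925% = 0.01925.
Recurrence: B ← B·(1+r) − £355.87.
Month 1: interest £60.83; balance after payment £2,864.96.
Month 2: interest £55.15; balance after payment £2,564.24.
Closed form: n = −ln(1 − rB₀/P)/ln(1+r) = −ln(0.82907)/ln(1.01925) ≈ 9.831, so the balance reaches zero during payment 10.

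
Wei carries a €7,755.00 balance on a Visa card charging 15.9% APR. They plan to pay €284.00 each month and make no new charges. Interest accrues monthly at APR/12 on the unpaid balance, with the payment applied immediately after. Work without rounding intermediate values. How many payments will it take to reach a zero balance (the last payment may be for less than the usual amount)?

Monthly rate r = 15.9%/12 = 1.325% = 0.01325.
Recurrence: B ← B·(1+r) − €284.00.
Month 1: interest €102.75; balance after payment €7,573.75.
Month 2: interest €100.35; balance after payment €7,390.11.
Closed form: n = −ln(1 − rB₀/P)/ln(1+r) = −ln(0.63819)/ln(1.01325) ≈ 34.120, so the balance reaches zero during payment 35.

35 payments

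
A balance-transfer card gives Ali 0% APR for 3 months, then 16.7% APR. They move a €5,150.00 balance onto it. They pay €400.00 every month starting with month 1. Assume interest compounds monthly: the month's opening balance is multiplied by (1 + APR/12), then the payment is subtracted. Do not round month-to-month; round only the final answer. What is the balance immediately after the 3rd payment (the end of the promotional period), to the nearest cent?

Promo months 1–3 at r₀ = 0%/12 = 0; months 4+ at r₁ = 16.7%/12 = 0.0139167.
After month 3 (no interest yet): B = €5,150.00 − 3·€400.00 = €3,950.00.

€3,950.00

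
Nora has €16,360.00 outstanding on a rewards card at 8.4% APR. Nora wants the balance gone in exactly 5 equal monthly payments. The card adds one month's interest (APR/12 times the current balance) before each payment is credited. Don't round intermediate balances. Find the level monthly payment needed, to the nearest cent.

€3,341.03

Monthly rate r = 8.4%/12 = 0.7% = 0.007.
Level-payment amortization: P = B₀·r / (1 − (1+r)^(−n)) = 16360.00·0.007 / (1 − 1.007^(−5)).
Denominator 1 − (1+r)^(−5) = 0.034276839.
P = 114.52 / 0.034276839 ≈ 3341.03.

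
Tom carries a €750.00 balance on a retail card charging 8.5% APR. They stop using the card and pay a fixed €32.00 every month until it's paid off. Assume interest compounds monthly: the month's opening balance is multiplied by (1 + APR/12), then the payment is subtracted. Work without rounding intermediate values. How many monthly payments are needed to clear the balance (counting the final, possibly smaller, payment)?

26 payments

Monthly rate r = 8.5%/12 = 0.708333% = 0.00708333.
Recurrence: B ← B·(1+r) − €32.00.
Month 1: interest €5.31; balance after payment €723.31.
Month 2: interest €5.12; balance after payment €696.44.
Closed form: n = −ln(1 − rB₀/P)/ln(1+r) = −ln(0.83398)/ln(1.00708) ≈ 25.720, so the balance reaches zero during payment 26.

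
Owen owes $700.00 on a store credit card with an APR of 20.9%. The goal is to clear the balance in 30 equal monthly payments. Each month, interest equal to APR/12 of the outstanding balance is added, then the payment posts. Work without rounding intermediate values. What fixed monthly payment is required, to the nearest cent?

Monthly rate r = 20.9%/12 = 1.74167% = 0.0174167.
Level-payment amortization: P = B₀·r / (1 − (1+r)^(−n)) = 700.00·0.0174167 / (1 − 1.01742^(−30)).
Denominator 1 − (1+r)^(−30) = 0.40429044.
P = 12.1917 / 0.40429044 ≈ 30.16.

$30.16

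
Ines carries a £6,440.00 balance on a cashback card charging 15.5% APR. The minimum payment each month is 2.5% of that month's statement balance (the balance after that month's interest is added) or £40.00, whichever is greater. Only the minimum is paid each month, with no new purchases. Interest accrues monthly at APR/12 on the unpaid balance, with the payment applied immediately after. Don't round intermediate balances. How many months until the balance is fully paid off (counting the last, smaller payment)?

Monthly rate r = 15.5%/12 = 1.29167% = 0.0129167.
While 2.5% of the post-interest balance exceeds £40.00, each month B ← (B·(1+r))·(1 − 0.025), i.e. B shrinks by the factor (1+r)·0.975 = 0.98759.
This holds for months 1–113. Entering month 114 the balance is £1,571.22; 2.5% of the post-interest balance is now below £40.00, so the flat £40.00 minimum applies from here.
From month 114 a fixed £40.00 at rate r clears £1,571.22 in 56 more payments. Total: 113 + 56 = 169 months.

169 months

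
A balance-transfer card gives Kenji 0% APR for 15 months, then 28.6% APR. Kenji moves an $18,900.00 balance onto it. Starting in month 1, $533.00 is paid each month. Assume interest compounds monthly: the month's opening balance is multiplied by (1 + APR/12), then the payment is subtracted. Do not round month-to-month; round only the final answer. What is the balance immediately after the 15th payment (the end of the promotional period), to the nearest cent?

$10,905.00

Promo months 1–15 at r₀ = 0%/12 = 0; months 16+ at r₁ = 28.6%/12 = 0.0238333.
After month 15 (no interest yet): B = $18,900.00 − 15·$533.00 = $10,905.00.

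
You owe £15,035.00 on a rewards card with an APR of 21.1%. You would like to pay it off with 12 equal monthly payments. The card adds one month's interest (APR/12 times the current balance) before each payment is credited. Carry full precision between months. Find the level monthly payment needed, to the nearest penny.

£1,400.69

Monthly rate r = 21.1%/12 = 1.75833% = 0.0175833.
Level-payment amortization: P = B₀·r / (1 − (1+r)^(−n)) = 15035.00·0.0175833 / (1 − 1.01758^(−12)).
Denominator 1 − (1+r)^(−12) = 0.188739786.
P = 264.365 / 0.188739786 ≈ 1400.69.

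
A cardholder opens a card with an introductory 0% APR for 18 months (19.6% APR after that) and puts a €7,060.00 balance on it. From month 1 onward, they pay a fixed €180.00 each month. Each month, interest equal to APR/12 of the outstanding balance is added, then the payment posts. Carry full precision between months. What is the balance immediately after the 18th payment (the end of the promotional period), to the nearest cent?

Promo months 1–18 at r₀ = 0%/12 = 0; months 19+ at r₁ = 19.6%/12 = 0.0163333.
After month 18 (no interest yet): B = €7,060.00 − 18·€180.00 = €3,820.00.

€3,820.00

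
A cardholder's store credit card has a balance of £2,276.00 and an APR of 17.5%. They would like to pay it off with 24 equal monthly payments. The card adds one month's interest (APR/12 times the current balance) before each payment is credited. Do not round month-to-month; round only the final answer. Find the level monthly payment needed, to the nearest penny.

£113.08

Monthly rate r = 17.5%/12 = 1.45833% = 0.0145833.
Level-payment amortization: P = B₀·r / (1 − (1+r)^(−n)) = 2276.00·0.0145833 / (1 − 1.01458^(−24)).
Denominator 1 − (1+r)^(−24) = 0.29352853.
P = 33.1917 / 0.29352853 ≈ 113.08.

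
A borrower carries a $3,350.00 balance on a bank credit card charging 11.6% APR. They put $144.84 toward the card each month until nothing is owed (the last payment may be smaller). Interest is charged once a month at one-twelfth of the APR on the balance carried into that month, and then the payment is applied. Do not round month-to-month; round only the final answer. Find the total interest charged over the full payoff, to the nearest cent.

$460.18

Monthly rate r = 11.6%/12 = 0.966667% = 0.00966667.
Payoff takes n = ⌈−ln(1 − rB₀/P)/ln(1+r)⌉ = ⌈26.305⌉ = 27 payments; the last is $44.34.
Total paid = 26·$144.84 + $44.34 = $3,810.18.
Total interest = total paid − principal = $3,810.18 − $3,350.00 = $460.18.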